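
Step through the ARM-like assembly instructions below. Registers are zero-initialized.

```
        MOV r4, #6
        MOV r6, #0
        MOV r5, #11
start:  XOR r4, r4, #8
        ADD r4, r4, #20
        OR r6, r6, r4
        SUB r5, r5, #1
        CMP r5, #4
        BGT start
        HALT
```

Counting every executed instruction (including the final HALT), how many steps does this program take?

r4=6
r6=0
r5=11
r4=6^8=14
r4=14+20=34
r6=0|34=34
r5=11-1=10
CMP r5, #4  (cmp 10,4)
BGT start: taken
r4=34^8=42
r4=42+20=62
r6=34|62=62
r5=10-1=9
CMP r5, #4  (cmp 9,4)
BGT start: taken
r4=62^8=54
r4=54+20=74
r6=62|74=126
r5=9-1=8
CMP r5, #4  (cmp 8,4)
BGT start: taken
r4=74^8=66
r4=66+20=86
r6=126|86=126
r5=8-1=7
CMP r5, #4  (cmp 7,4)
BGT start: taken
r4=86^8=94
r4=94+20=114
r6=126|114=126
r5=7-1=6
CMP r5, #4  (cmp 6,4)
BGT start: taken
r4=114^8=122
r4=122+20=142
r6=126|142=254
r5=6-1=5
CMP r5, #4  (cmp 5,4)
BGT start: taken
r4=142^8=134
r4=134+20=154
r6=254|154=254
r5=5-1=4
CMP r5, #4  (cmp 4,4)
BGT start: not taken
halt.
Total executed instructions: 46.

46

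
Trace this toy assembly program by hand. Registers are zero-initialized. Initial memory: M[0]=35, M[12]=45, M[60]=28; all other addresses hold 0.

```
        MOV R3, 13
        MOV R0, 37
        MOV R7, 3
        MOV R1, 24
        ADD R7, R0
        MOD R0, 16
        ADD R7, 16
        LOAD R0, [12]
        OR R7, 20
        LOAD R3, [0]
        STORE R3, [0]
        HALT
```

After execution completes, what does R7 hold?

R3=13
R0=37
R7=3
R1=24
R7=3+37=40
R0=37%16=5
R7=40+16=56
R0=M[12]=45
R7=56|20=60
R3=M[0]=35
STORE R3, [0] → M[0]=35
halt.

60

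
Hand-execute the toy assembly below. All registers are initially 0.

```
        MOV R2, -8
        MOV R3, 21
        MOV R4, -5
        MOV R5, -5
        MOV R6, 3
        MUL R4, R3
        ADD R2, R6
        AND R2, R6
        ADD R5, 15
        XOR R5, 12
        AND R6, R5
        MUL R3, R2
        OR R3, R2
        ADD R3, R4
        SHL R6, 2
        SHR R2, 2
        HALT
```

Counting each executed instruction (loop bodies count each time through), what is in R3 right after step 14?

-42

after MOV R2, -8: R2=-8
after MOV R3, 21: R3=21
after MOV R4, -5: R4=-5
after MOV R5, -5: R5=-5
after MOV R6, 3: R6=3
after MUL R4, R3: R4=(-5)*21=-105
after ADD R2, R6: R2=(-8)+3=-5
after AND R2, R6: R2=(-5)&3=3
after ADD R5, 15: R5=(-5)+15=10
after XOR R5, 12: R5=10^12=6
after AND R6, R5: R6=3&6=2
after MUL R3, R2: R3=21*3=63
after OR R3, R2: R3=63|3=63
after ADD R3, R4: R3=63+(-105)=-42
After step 14: R3 = -42.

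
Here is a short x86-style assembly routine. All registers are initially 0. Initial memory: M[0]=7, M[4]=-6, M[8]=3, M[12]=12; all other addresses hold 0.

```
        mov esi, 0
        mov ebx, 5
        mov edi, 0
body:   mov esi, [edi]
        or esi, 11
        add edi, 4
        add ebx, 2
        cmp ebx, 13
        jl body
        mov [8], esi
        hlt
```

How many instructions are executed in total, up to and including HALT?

29

mov esi, 0 → esi=0
mov ebx, 5 → ebx=5
mov edi, 0 → edi=0
mov esi, [edi] → esi=M[0]=7
or esi, 11 → esi=7|11=15
add edi, 4 → edi=0+4=4
add ebx, 2 → ebx=5+2=7
cmp ebx, 13  (cmp 7,13)
jl body: taken
mov esi, [edi] → esi=M[4]=-6
or esi, 11 → esi=(-6)|11=-5
add edi, 4 → edi=4+4=8
add ebx, 2 → ebx=7+2=9
cmp ebx, 13  (cmp 9,13)
jl body: taken
mov esi, [edi] → esi=M[8]=3
or esi, 11 → esi=3|11=11
add edi, 4 → edi=8+4=12
add ebx, 2 → ebx=9+2=11
cmp ebx, 13  (cmp 11,13)
jl body: taken
mov esi, [edi] → esi=M[12]=12
or esi, 11 → esi=12|11=15
add edi, 4 → edi=12+4=16
add ebx, 2 → ebx=11+2=13
cmp ebx, 13  (cmp 13,13)
jl body: not taken
mov [8], esi → M[8]=15
halt.
Total executed instructions: 29.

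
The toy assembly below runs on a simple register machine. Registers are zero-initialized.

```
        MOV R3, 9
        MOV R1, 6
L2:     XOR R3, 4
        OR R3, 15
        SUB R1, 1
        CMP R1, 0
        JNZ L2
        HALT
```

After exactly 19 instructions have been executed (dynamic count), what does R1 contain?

3

R3=9
R1=6
R3=9^4=13
R3=13|15=15
R1=6-1=5
CMP R1, 0  (cmp 5,0)
JNZ L2: taken
R3=15^4=11
R3=11|15=15
R1=5-1=4
CMP R1, 0  (cmp 4,0)
JNZ L2: taken
R3=15^4=11
R3=11|15=15
R1=4-1=3
CMP R1, 0  (cmp 3,0)
JNZ L2: taken
R3=15^4=11
R3=11|15=15
After step 19: R1 = 3.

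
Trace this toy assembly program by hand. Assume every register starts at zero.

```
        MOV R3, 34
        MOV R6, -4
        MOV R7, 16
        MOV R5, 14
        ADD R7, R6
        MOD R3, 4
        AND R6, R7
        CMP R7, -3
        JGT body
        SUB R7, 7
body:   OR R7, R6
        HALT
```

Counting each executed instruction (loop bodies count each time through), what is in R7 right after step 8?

after MOV R3, 34: R3=34
after MOV R6, -4: R6=-4
after MOV R7, 16: R7=16
after MOV R5, 14: R5=14
after ADD R7, R6: R7=16+(-4)=12
after MOD R3, 4: R3=34%4=2
after AND R6, R7: R6=(-4)&12=12
CMP R7, -3  (cmp 12,-3)
After step 8: R7 = 12.

12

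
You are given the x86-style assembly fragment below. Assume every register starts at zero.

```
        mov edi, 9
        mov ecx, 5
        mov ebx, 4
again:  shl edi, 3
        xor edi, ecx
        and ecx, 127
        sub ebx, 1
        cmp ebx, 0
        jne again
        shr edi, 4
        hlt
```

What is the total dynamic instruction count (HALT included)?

edi=9
ecx=5
ebx=4
edi=9<<3=72
edi=72^5=77
ecx=5&127=5
ebx=4-1=3
cmp ebx, 0  (cmp 3,0)
jne again: taken
edi=77<<3=616
edi=616^5=621
ecx=5&127=5
ebx=3-1=2
cmp ebx, 0  (cmp 2,0)
jne again: taken
edi=621<<3=4968
edi=4968^5=4973
ecx=5&127=5
ebx=2-1=1
cmp ebx, 0  (cmp 1,0)
jne again: taken
edi=4973<<3=39784
edi=39784^5=39789
ecx=5&127=5
ebx=1-1=0
cmp ebx, 0  (cmp 0,0)
jne again: not taken
edi=39789>>4=2486
halt.
Total executed instructions: 29.

29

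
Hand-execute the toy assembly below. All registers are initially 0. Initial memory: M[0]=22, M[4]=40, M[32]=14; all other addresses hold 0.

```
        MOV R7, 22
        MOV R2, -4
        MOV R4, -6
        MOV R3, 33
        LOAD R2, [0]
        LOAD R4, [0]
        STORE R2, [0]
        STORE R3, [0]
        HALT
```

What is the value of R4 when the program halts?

R7=22
R2=-4
R4=-6
R3=33
R2=M[0]=22
R4=M[0]=22
STORE R2, [0] → M[0]=22
STORE R3, [0] → M[0]=33
halt.

22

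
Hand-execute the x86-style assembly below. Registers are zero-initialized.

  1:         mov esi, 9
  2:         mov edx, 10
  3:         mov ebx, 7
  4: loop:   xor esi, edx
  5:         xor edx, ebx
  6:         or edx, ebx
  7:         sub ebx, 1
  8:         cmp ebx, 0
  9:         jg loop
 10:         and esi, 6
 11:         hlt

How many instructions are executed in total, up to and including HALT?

47

esi=9
edx=10
ebx=7
esi=9^10=3
edx=10^7=13
edx=13|7=15
ebx=7-1=6
cmp ebx, 0  (cmp 6,0)
jg loop: taken
esi=3^15=12
edx=15^6=9
edx=9|6=15
ebx=6-1=5
cmp ebx, 0  (cmp 5,0)
jg loop: taken
esi=12^15=3
edx=15^5=10
edx=10|5=15
ebx=5-1=4
cmp ebx, 0  (cmp 4,0)
jg loop: taken
esi=3^15=12
edx=15^4=11
edx=11|4=15
ebx=4-1=3
cmp ebx, 0  (cmp 3,0)
jg loop: taken
esi=12^15=3
edx=15^3=12
edx=12|3=15
ebx=3-1=2
cmp ebx, 0  (cmp 2,0)
jg loop: taken
esi=3^15=12
edx=15^2=13
edx=13|2=15
ebx=2-1=1
cmp ebx, 0  (cmp 1,0)
jg loop: taken
esi=12^15=3
edx=15^1=14
edx=14|1=15
ebx=1-1=0
cmp ebx, 0  (cmp 0,0)
jg loop: not taken
esi=3&6=2
halt.
Total executed instructions: 47.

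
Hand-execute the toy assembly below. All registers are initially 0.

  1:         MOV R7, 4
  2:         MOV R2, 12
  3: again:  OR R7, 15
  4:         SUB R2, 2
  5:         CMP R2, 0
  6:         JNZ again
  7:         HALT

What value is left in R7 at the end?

15

R7=4
R2=12
R7=4|15=15
R2=12-2=10
CMP R2, 0  (cmp 10,0)
JNZ again: taken
R7=15|15=15
R2=10-2=8
CMP R2, 0  (cmp 8,0)
JNZ again: taken
R7=15|15=15
R2=8-2=6
CMP R2, 0  (cmp 6,0)
JNZ again: taken
R7=15|15=15
R2=6-2=4
CMP R2, 0  (cmp 4,0)
JNZ again: taken
R7=15|15=15
R2=4-2=2
CMP R2, 0  (cmp 2,0)
JNZ again: taken
R7=15|15=15
R2=2-2=0
CMP R2, 0  (cmp 0,0)
JNZ again: not taken
halt.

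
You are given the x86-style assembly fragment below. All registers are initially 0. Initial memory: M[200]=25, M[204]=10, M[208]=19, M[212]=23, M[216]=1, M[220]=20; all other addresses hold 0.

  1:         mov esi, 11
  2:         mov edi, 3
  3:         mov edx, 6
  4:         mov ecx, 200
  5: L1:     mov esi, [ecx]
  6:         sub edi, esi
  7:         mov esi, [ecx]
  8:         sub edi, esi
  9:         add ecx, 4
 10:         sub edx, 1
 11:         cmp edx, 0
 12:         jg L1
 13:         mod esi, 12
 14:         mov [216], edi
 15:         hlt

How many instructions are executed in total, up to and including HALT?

55

esi=11
edi=3
edx=6
ecx=200
esi=M[200]=25
edi=3-25=-22
esi=M[200]=25
edi=(-22)-25=-47
ecx=200+4=204
edx=6-1=5
cmp edx, 0  (cmp 5,0)
jg L1: taken
esi=M[204]=10
edi=(-47)-10=-57
esi=M[204]=10
edi=(-57)-10=-67
ecx=204+4=208
edx=5-1=4
cmp edx, 0  (cmp 4,0)
jg L1: taken
esi=M[208]=19
edi=(-67)-19=-86
esi=M[208]=19
edi=(-86)-19=-105
ecx=208+4=212
edx=4-1=3
cmp edx, 0  (cmp 3,0)
jg L1: taken
esi=M[212]=23
edi=(-105)-23=-128
esi=M[212]=23
edi=(-128)-23=-151
ecx=212+4=216
edx=3-1=2
cmp edx, 0  (cmp 2,0)
jg L1: taken
esi=M[216]=1
edi=(-151)-1=-152
esi=M[216]=1
edi=(-152)-1=-153
ecx=216+4=220
edx=2-1=1
cmp edx, 0  (cmp 1,0)
jg L1: taken
esi=M[220]=20
edi=(-153)-20=-173
esi=M[220]=20
edi=(-173)-20=-193
ecx=220+4=224
edx=1-1=0
cmp edx, 0  (cmp 0,0)
jg L1: not taken
esi=20%12=8
mov [216], edi → M[216]=-193
halt.
Total executed instructions: 55.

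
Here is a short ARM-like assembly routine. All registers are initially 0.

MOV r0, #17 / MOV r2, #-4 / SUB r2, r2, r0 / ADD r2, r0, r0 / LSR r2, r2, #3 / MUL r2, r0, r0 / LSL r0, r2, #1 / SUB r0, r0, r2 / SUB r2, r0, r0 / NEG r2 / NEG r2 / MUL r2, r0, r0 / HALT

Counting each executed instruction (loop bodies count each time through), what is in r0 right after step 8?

289

MOV r0, #17 → r0=17
MOV r2, #-4 → r2=-4
SUB r2, r2, r0 → r2=(-4)-17=-21
ADD r2, r0, r0 → r2=17+17=34
LSR r2, r2, #3 → r2=34>>3=4
MUL r2, r0, r0 → r2=17*17=289
LSL r0, r2, #1 → r0=289<<1=578
SUB r0, r0, r2 → r0=578-289=289
After step 8: r0 = 289.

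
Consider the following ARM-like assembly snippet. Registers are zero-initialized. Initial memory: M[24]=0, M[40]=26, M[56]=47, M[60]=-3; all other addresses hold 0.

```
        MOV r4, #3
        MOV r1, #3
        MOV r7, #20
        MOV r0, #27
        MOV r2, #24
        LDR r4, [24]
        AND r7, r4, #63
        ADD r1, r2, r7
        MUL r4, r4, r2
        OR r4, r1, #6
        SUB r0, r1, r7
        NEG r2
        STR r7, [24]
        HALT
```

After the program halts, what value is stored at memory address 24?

0

MOV r4, #3 → r4=3
MOV r1, #3 → r1=3
MOV r7, #20 → r7=20
MOV r0, #27 → r0=27
MOV r2, #24 → r2=24
LDR r4, [24] → r4=M[24]=0
AND r7, r4, #63 → r7=0&63=0
ADD r1, r2, r7 → r1=24+0=24
MUL r4, r4, r2 → r4=0*24=0
OR r4, r1, #6 → r4=24|6=30
SUB r0, r1, r7 → r0=24-0=24
NEG r2 → r2=-(24)=-24
STR r7, [24] → M[24]=0
halt.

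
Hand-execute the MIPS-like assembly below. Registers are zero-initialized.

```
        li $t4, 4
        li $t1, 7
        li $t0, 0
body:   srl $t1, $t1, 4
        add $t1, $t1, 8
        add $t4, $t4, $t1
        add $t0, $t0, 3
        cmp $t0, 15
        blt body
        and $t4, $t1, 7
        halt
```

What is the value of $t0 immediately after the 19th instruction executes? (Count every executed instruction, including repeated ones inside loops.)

li $t4, 4 → $t4=4
li $t1, 7 → $t1=7
li $t0, 0 → $t0=0
srl $t1, $t1, 4 → $t1=7>>4=0
add $t1, $t1, 8 → $t1=0+8=8
add $t4, $t4, $t1 → $t4=4+8=12
add $t0, $t0, 3 → $t0=0+3=3
cmp $t0, 15  (cmp 3,15)
blt body: taken
srl $t1, $t1, 4 → $t1=8>>4=0
add $t1, $t1, 8 → $t1=0+8=8
add $t4, $t4, $t1 → $t4=12+8=20
add $t0, $t0, 3 → $t0=3+3=6
cmp $t0, 15  (cmp 6,15)
blt body: taken
srl $t1, $t1, 4 → $t1=8>>4=0
add $t1, $t1, 8 → $t1=0+8=8
add $t4, $t4, $t1 → $t4=20+8=28
add $t0, $t0, 3 → $t0=6+3=9
After step 19: $t0 = 9.

9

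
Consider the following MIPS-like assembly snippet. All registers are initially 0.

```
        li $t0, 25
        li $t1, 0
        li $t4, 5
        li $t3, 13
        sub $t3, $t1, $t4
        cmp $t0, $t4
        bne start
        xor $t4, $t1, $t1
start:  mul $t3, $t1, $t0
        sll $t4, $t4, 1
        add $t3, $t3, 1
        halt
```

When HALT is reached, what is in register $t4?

$t0=25
$t1=0
$t4=5
$t3=13
$t3=0-5=-5
cmp $t0, $t4  (cmp 25,5)
bne start: taken
$t3=0*25=0
$t4=5<<1=10
$t3=0+1=1
halt.

10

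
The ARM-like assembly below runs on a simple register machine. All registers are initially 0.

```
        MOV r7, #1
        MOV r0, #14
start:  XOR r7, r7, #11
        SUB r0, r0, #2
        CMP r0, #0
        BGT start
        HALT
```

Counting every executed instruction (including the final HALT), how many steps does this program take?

after MOV r7, #1: r7=1
after MOV r0, #14: r0=14
after XOR r7, r7, #11: r7=1^11=10
after SUB r0, r0, #2: r0=14-2=12
CMP r0, #0  (cmp 12,0)
BGT start: taken
after XOR r7, r7, #11: r7=10^11=1
after SUB r0, r0, #2: r0=12-2=10
CMP r0, #0  (cmp 10,0)
BGT start: taken
after XOR r7, r7, #11: r7=1^11=10
after SUB r0, r0, #2: r0=10-2=8
CMP r0, #0  (cmp 8,0)
BGT start: taken
after XOR r7, r7, #11: r7=10^11=1
after SUB r0, r0, #2: r0=8-2=6
CMP r0, #0  (cmp 6,0)
BGT start: taken
after XOR r7, r7, #11: r7=1^11=10
after SUB r0, r0, #2: r0=6-2=4
CMP r0, #0  (cmp 4,0)
BGT start: taken
after XOR r7, r7, #11: r7=10^11=1
after SUB r0, r0, #2: r0=4-2=2
CMP r0, #0  (cmp 2,0)
BGT start: taken
after XOR r7, r7, #11: r7=1^11=10
after SUB r0, r0, #2: r0=2-2=0
CMP r0, #0  (cmp 0,0)
BGT start: not taken
halt.
Total executed instructions: 31.

31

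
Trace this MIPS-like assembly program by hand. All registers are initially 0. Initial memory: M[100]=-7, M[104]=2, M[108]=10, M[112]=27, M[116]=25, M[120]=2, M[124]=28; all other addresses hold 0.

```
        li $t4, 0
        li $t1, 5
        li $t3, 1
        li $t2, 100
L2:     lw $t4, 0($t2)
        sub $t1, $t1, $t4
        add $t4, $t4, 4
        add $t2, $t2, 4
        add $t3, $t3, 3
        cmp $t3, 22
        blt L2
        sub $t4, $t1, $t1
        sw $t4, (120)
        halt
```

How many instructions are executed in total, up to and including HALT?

56

$t4=0
$t1=5
$t3=1
$t2=100
$t4=M[100]=-7
$t1=5-(-7)=12
$t4=(-7)+4=-3
$t2=100+4=104
$t3=1+3=4
cmp $t3, 22  (cmp 4,22)
blt L2: taken
$t4=M[104]=2
$t1=12-2=10
$t4=2+4=6
$t2=104+4=108
$t3=4+3=7
cmp $t3, 22  (cmp 7,22)
blt L2: taken
$t4=M[108]=10
$t1=10-10=0
$t4=10+4=14
$t2=108+4=112
$t3=7+3=10
cmp $t3, 22  (cmp 10,22)
blt L2: taken
$t4=M[112]=27
$t1=0-27=-27
$t4=27+4=31
$t2=112+4=116
$t3=10+3=13
cmp $t3, 22  (cmp 13,22)
blt L2: taken
$t4=M[116]=25
$t1=(-27)-25=-52
$t4=25+4=29
$t2=116+4=120
$t3=13+3=16
cmp $t3, 22  (cmp 16,22)
blt L2: taken
$t4=M[120]=2
$t1=(-52)-2=-54
$t4=2+4=6
$t2=120+4=124
$t3=16+3=19
cmp $t3, 22  (cmp 19,22)
blt L2: taken
$t4=M[124]=28
$t1=(-54)-28=-82
$t4=28+4=32
$t2=124+4=128
$t3=19+3=22
cmp $t3, 22  (cmp 22,22)
blt L2: not taken
$t4=(-82)-(-82)=0
sw $t4, (120) → M[120]=0
halt.
Total executed instructions: 56.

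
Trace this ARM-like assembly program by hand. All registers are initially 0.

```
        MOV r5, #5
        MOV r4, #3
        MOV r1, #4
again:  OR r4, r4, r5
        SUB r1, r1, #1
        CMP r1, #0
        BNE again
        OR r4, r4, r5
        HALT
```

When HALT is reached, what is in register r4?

7

after MOV r5, #5: r5=5
after MOV r4, #3: r4=3
after MOV r1, #4: r1=4
after OR r4, r4, r5: r4=3|5=7
after SUB r1, r1, #1: r1=4-1=3
CMP r1, #0  (cmp 3,0)
BNE again: taken
after OR r4, r4, r5: r4=7|5=7
after SUB r1, r1, #1: r1=3-1=2
CMP r1, #0  (cmp 2,0)
BNE again: taken
after OR r4, r4, r5: r4=7|5=7
after SUB r1, r1, #1: r1=2-1=1
CMP r1, #0  (cmp 1,0)
BNE again: taken
after OR r4, r4, r5: r4=7|5=7
after SUB r1, r1, #1: r1=1-1=0
CMP r1, #0  (cmp 0,0)
BNE again: not taken
after OR r4, r4, r5: r4=7|5=7
halt.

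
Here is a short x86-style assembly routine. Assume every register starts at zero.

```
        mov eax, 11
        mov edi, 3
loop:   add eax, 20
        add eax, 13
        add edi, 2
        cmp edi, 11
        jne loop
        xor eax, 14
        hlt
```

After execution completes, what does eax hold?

eax=11
edi=3
eax=11+20=31
eax=31+13=44
edi=3+2=5
cmp edi, 11  (cmp 5,11)
jne loop: taken
eax=44+20=64
eax=64+13=77
edi=5+2=7
cmp edi, 11  (cmp 7,11)
jne loop: taken
eax=77+20=97
eax=97+13=110
edi=7+2=9
cmp edi, 11  (cmp 9,11)
jne loop: taken
eax=110+20=130
eax=130+13=143
edi=9+2=11
cmp edi, 11  (cmp 11,11)
jne loop: not taken
eax=143^14=129
halt.

129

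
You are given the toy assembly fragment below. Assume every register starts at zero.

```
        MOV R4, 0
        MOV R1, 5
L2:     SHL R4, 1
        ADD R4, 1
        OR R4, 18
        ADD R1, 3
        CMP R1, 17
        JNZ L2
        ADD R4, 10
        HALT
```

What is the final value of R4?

R4=0
R1=5
R4=0<<1=0
R4=0+1=1
R4=1|18=19
R1=5+3=8
CMP R1, 17  (cmp 8,17)
JNZ L2: taken
R4=19<<1=38
R4=38+1=39
R4=39|18=55
R1=8+3=11
CMP R1, 17  (cmp 11,17)
JNZ L2: taken
R4=55<<1=110
R4=110+1=111
R4=111|18=127
R1=11+3=14
CMP R1, 17  (cmp 14,17)
JNZ L2: taken
R4=127<<1=254
R4=254+1=255
R4=255|18=255
R1=14+3=17
CMP R1, 17  (cmp 17,17)
JNZ L2: not taken
R4=255+10=265
halt.

265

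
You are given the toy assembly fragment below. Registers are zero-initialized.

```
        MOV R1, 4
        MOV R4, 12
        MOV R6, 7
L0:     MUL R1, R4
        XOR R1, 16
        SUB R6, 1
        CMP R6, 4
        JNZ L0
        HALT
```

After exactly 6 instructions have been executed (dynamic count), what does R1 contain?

32

MOV R1, 4 → R1=4
MOV R4, 12 → R4=12
MOV R6, 7 → R6=7
MUL R1, R4 → R1=4*12=48
XOR R1, 16 → R1=48^16=32
SUB R6, 1 → R6=7-1=6
After step 6: R1 = 32.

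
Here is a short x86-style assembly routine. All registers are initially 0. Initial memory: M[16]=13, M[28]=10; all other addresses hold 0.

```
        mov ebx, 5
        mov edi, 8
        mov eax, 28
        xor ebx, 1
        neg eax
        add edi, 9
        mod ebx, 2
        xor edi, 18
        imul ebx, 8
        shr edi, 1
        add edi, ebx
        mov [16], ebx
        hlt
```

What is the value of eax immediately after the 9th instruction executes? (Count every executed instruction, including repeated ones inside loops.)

after mov ebx, 5: ebx=5
after mov edi, 8: edi=8
after mov eax, 28: eax=28
after xor ebx, 1: ebx=5^1=4
after neg eax: eax=-(28)=-28
after add edi, 9: edi=8+9=17
after mod ebx, 2: ebx=4%2=0
after xor edi, 18: edi=17^18=3
after imul ebx, 8: ebx=0*8=0
After step 9: eax = -28.

-28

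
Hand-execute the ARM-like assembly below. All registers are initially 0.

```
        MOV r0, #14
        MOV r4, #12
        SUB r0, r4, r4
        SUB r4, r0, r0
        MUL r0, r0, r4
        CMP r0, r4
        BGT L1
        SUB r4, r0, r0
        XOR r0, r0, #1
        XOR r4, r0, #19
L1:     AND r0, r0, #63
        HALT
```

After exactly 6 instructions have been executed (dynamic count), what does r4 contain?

0

r0=14
r4=12
r0=12-12=0
r4=0-0=0
r0=0*0=0
CMP r0, r4  (cmp 0,0)
After step 6: r4 = 0.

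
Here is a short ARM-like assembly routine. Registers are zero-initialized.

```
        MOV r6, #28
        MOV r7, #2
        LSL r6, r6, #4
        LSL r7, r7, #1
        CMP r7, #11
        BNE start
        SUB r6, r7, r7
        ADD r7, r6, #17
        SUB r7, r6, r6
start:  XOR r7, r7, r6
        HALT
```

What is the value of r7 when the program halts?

452

r6=28
r7=2
r6=28<<4=448
r7=2<<1=4
CMP r7, #11  (cmp 4,11)
BNE start: taken
r7=4^448=452
halt.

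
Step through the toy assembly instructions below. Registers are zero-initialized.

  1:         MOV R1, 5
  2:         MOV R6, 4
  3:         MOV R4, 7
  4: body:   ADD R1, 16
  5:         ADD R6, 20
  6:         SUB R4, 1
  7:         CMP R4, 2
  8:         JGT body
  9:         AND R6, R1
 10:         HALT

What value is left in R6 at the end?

R1=5
R6=4
R4=7
R1=5+16=21
R6=4+20=24
R4=7-1=6
CMP R4, 2  (cmp 6,2)
JGT body: taken
R1=21+16=37
R6=24+20=44
R4=6-1=5
CMP R4, 2  (cmp 5,2)
JGT body: taken
R1=37+16=53
R6=44+20=64
R4=5-1=4
CMP R4, 2  (cmp 4,2)
JGT body: taken
R1=53+16=69
R6=64+20=84
R4=4-1=3
CMP R4, 2  (cmp 3,2)
JGT body: taken
R1=69+16=85
R6=84+20=104
R4=3-1=2
CMP R4, 2  (cmp 2,2)
JGT body: not taken
R6=104&85=64
halt.

64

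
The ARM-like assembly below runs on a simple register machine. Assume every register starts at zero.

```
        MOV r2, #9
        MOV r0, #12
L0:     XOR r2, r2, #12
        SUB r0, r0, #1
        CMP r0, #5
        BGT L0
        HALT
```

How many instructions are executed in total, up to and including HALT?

after MOV r2, #9: r2=9
after MOV r0, #12: r0=12
after XOR r2, r2, #12: r2=9^12=5
after SUB r0, r0, #1: r0=12-1=11
CMP r0, #5  (cmp 11,5)
BGT L0: taken
after XOR r2, r2, #12: r2=5^12=9
after SUB r0, r0, #1: r0=11-1=10
CMP r0, #5  (cmp 10,5)
BGT L0: taken
after XOR r2, r2, #12: r2=9^12=5
after SUB r0, r0, #1: r0=10-1=9
CMP r0, #5  (cmp 9,5)
BGT L0: taken
after XOR r2, r2, #12: r2=5^12=9
after SUB r0, r0, #1: r0=9-1=8
CMP r0, #5  (cmp 8,5)
BGT L0: taken
after XOR r2, r2, #12: r2=9^12=5
after SUB r0, r0, #1: r0=8-1=7
CMP r0, #5  (cmp 7,5)
BGT L0: taken
after XOR r2, r2, #12: r2=5^12=9
after SUB r0, r0, #1: r0=7-1=6
CMP r0, #5  (cmp 6,5)
BGT L0: taken
after XOR r2, r2, #12: r2=9^12=5
after SUB r0, r0, #1: r0=6-1=5
CMP r0, #5  (cmp 5,5)
BGT L0: not taken
halt.
Total executed instructions: 31.

31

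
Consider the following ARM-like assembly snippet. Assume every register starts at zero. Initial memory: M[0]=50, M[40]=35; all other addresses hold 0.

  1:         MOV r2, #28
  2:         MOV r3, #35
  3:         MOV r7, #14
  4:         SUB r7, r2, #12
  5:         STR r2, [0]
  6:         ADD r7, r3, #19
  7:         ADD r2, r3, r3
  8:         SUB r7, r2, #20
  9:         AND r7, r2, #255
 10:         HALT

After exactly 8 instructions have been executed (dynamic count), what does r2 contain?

after MOV r2, #28: r2=28
after MOV r3, #35: r3=35
after MOV r7, #14: r7=14
after SUB r7, r2, #12: r7=28-12=16
STR r2, [0] → M[0]=28
after ADD r7, r3, #19: r7=35+19=54
after ADD r2, r3, r3: r2=35+35=70
after SUB r7, r2, #20: r7=70-20=50
After step 8: r2 = 70.

70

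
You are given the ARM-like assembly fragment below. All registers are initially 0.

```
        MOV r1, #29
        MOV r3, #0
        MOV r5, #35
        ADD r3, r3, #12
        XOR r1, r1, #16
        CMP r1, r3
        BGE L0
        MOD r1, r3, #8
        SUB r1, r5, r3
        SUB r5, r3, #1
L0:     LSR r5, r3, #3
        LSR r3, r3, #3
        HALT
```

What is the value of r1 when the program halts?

after MOV r1, #29: r1=29
after MOV r3, #0: r3=0
after MOV r5, #35: r5=35
after ADD r3, r3, #12: r3=0+12=12
after XOR r1, r1, #16: r1=29^16=13
CMP r1, r3  (cmp 13,12)
BGE L0: taken
after LSR r5, r3, #3: r5=12>>3=1
after LSR r3, r3, #3: r3=12>>3=1
halt.

13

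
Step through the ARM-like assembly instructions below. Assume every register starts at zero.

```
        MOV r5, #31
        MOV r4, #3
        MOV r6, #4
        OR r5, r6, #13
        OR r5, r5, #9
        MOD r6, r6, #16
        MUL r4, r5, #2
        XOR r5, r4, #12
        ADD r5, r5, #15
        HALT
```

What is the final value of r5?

37

after MOV r5, #31: r5=31
after MOV r4, #3: r4=3
after MOV r6, #4: r6=4
after OR r5, r6, #13: r5=4|13=13
after OR r5, r5, #9: r5=13|9=13
after MOD r6, r6, #16: r6=4%16=4
after MUL r4, r5, #2: r4=13*2=26
after XOR r5, r4, #12: r5=26^12=22
after ADD r5, r5, #15: r5=22+15=37
halt.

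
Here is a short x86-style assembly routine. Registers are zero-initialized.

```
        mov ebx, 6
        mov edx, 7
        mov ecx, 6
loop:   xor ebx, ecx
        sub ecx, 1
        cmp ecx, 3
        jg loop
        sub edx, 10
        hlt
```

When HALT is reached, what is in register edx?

after mov ebx, 6: ebx=6
after mov edx, 7: edx=7
after mov ecx, 6: ecx=6
after xor ebx, ecx: ebx=6^6=0
after sub ecx, 1: ecx=6-1=5
cmp ecx, 3  (cmp 5,3)
jg loop: taken
after xor ebx, ecx: ebx=0^5=5
after sub ecx, 1: ecx=5-1=4
cmp ecx, 3  (cmp 4,3)
jg loop: taken
after xor ebx, ecx: ebx=5^4=1
after sub ecx, 1: ecx=4-1=3
cmp ecx, 3  (cmp 3,3)
jg loop: not taken
after sub edx, 10: edx=7-10=-3
halt.

-3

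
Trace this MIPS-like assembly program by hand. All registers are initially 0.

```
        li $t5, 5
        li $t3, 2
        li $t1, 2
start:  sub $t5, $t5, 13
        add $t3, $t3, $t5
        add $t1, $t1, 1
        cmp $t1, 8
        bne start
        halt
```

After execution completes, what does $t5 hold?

-73

after li $t5, 5: $t5=5
after li $t3, 2: $t3=2
after li $t1, 2: $t1=2
after sub $t5, $t5, 13: $t5=5-13=-8
after add $t3, $t3, $t5: $t3=2+(-8)=-6
after add $t1, $t1, 1: $t1=2+1=3
cmp $t1, 8  (cmp 3,8)
bne start: taken
after sub $t5, $t5, 13: $t5=(-8)-13=-21
after add $t3, $t3, $t5: $t3=(-6)+(-21)=-27
after add $t1, $t1, 1: $t1=3+1=4
cmp $t1, 8  (cmp 4,8)
bne start: taken
after sub $t5, $t5, 13: $t5=(-21)-13=-34
after add $t3, $t3, $t5: $t3=(-27)+(-34)=-61
after add $t1, $t1, 1: $t1=4+1=5
cmp $t1, 8  (cmp 5,8)
bne start: taken
after sub $t5, $t5, 13: $t5=(-34)-13=-47
after add $t3, $t3, $t5: $t3=(-61)+(-47)=-108
after add $t1, $t1, 1: $t1=5+1=6
cmp $t1, 8  (cmp 6,8)
bne start: taken
after sub $t5, $t5, 13: $t5=(-47)-13=-60
after add $t3, $t3, $t5: $t3=(-108)+(-60)=-168
after add $t1, $t1, 1: $t1=6+1=7
cmp $t1, 8  (cmp 7,8)
bne start: taken
after sub $t5, $t5, 13: $t5=(-60)-13=-73
after add $t3, $t3, $t5: $t3=(-168)+(-73)=-241
after add $t1, $t1, 1: $t1=7+1=8
cmp $t1, 8  (cmp 8,8)
bne start: not taken
halt.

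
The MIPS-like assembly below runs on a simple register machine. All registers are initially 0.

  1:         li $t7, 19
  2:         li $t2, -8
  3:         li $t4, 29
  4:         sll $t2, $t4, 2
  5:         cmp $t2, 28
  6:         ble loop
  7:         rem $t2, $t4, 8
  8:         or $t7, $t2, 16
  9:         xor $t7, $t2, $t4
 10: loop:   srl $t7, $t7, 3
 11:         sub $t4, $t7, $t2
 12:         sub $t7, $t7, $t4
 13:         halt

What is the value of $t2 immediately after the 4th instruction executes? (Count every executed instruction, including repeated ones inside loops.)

li $t7, 19 → $t7=19
li $t2, -8 → $t2=-8
li $t4, 29 → $t4=29
sll $t2, $t4, 2 → $t2=29<<2=116
After step 4: $t2 = 116.

116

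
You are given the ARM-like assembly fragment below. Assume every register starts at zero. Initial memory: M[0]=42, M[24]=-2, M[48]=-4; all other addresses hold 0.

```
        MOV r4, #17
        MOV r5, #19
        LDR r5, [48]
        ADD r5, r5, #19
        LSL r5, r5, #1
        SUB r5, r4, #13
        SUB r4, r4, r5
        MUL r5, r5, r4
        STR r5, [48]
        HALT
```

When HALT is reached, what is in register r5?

after MOV r4, #17: r4=17
after MOV r5, #19: r5=19
after LDR r5, [48]: r5=M[48]=-4
after ADD r5, r5, #19: r5=(-4)+19=15
after LSL r5, r5, #1: r5=15<<1=30
after SUB r5, r4, #13: r5=17-13=4
after SUB r4, r4, r5: r4=17-4=13
after MUL r5, r5, r4: r5=4*13=52
STR r5, [48] → M[48]=52
halt.

52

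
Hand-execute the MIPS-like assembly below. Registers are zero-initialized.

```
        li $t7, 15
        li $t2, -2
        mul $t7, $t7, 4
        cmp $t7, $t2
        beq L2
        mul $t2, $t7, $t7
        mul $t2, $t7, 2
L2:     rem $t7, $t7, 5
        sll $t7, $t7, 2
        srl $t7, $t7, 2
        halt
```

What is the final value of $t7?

0

after li $t7, 15: $t7=15
after li $t2, -2: $t2=-2
after mul $t7, $t7, 4: $t7=15*4=60
cmp $t7, $t2  (cmp 60,-2)
beq L2: not taken
after mul $t2, $t7, $t7: $t2=60*60=3600
after mul $t2, $t7, 2: $t2=60*2=120
after rem $t7, $t7, 5: $t7=60%5=0
after sll $t7, $t7, 2: $t7=0<<2=0
after srl $t7, $t7, 2: $t7=0>>2=0
halt.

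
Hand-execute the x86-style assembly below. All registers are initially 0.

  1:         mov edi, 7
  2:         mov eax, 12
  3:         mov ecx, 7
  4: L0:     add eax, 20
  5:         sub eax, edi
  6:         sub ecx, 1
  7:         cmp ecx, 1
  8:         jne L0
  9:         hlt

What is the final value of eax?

90

after mov edi, 7: edi=7
after mov eax, 12: eax=12
after mov ecx, 7: ecx=7
after add eax, 20: eax=12+20=32
after sub eax, edi: eax=32-7=25
after sub ecx, 1: ecx=7-1=6
cmp ecx, 1  (cmp 6,1)
jne L0: taken
after add eax, 20: eax=25+20=45
after sub eax, edi: eax=45-7=38
after sub ecx, 1: ecx=6-1=5
cmp ecx, 1  (cmp 5,1)
jne L0: taken
after add eax, 20: eax=38+20=58
after sub eax, edi: eax=58-7=51
after sub ecx, 1: ecx=5-1=4
cmp ecx, 1  (cmp 4,1)
jne L0: taken
after add eax, 20: eax=51+20=71
after sub eax, edi: eax=71-7=64
after sub ecx, 1: ecx=4-1=3
cmp ecx, 1  (cmp 3,1)
jne L0: taken
after add eax, 20: eax=64+20=84
after sub eax, edi: eax=84-7=77
after sub ecx, 1: ecx=3-1=2
cmp ecx, 1  (cmp 2,1)
jne L0: taken
after add eax, 20: eax=77+20=97
after sub eax, edi: eax=97-7=90
after sub ecx, 1: ecx=2-1=1
cmp ecx, 1  (cmp 1,1)
jne L0: not taken
halt.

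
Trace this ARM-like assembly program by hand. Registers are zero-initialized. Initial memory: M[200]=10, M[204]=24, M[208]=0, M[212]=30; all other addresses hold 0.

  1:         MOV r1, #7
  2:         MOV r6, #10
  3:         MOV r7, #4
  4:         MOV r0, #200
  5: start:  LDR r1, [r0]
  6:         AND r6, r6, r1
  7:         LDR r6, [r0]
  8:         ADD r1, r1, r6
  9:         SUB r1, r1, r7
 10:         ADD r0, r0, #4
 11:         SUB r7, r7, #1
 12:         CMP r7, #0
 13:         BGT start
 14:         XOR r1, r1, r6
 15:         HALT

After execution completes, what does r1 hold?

37

after MOV r1, #7: r1=7
after MOV r6, #10: r6=10
after MOV r7, #4: r7=4
after MOV r0, #200: r0=200
after LDR r1, [r0]: r1=M[200]=10
after AND r6, r6, r1: r6=10&10=10
after LDR r6, [r0]: r6=M[200]=10
after ADD r1, r1, r6: r1=10+10=20
after SUB r1, r1, r7: r1=20-4=16
after ADD r0, r0, #4: r0=200+4=204
after SUB r7, r7, #1: r7=4-1=3
CMP r7, #0  (cmp 3,0)
BGT start: taken
after LDR r1, [r0]: r1=M[204]=24
after AND r6, r6, r1: r6=10&24=8
after LDR r6, [r0]: r6=M[204]=24
after ADD r1, r1, r6: r1=24+24=48
after SUB r1, r1, r7: r1=48-3=45
after ADD r0, r0, #4: r0=204+4=208
after SUB r7, r7, #1: r7=3-1=2
CMP r7, #0  (cmp 2,0)
BGT start: taken
after LDR r1, [r0]: r1=M[208]=0
after AND r6, r6, r1: r6=24&0=0
after LDR r6, [r0]: r6=M[208]=0
after ADD r1, r1, r6: r1=0+0=0
after SUB r1, r1, r7: r1=0-2=-2
after ADD r0, r0, #4: r0=208+4=212
after SUB r7, r7, #1: r7=2-1=1
CMP r7, #0  (cmp 1,0)
BGT start: taken
after LDR r1, [r0]: r1=M[212]=30
after AND r6, r6, r1: r6=0&30=0
after LDR r6, [r0]: r6=M[212]=30
after ADD r1, r1, r6: r1=30+30=60
after SUB r1, r1, r7: r1=60-1=59
after ADD r0, r0, #4: r0=212+4=216
after SUB r7, r7, #1: r7=1-1=0
CMP r7, #0  (cmp 0,0)
BGT start: not taken
after XOR r1, r1, r6: r1=59^30=37
halt.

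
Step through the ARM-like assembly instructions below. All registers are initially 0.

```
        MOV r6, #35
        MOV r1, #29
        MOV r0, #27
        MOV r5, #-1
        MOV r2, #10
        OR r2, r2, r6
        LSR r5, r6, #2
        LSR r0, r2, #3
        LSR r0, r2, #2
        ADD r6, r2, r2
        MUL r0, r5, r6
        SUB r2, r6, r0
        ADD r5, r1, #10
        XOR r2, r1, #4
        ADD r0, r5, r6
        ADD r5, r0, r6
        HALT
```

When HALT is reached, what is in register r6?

MOV r6, #35 → r6=35
MOV r1, #29 → r1=29
MOV r0, #27 → r0=27
MOV r5, #-1 → r5=-1
MOV r2, #10 → r2=10
OR r2, r2, r6 → r2=10|35=43
LSR r5, r6, #2 → r5=35>>2=8
LSR r0, r2, #3 → r0=43>>3=5
LSR r0, r2, #2 → r0=43>>2=10
ADD r6, r2, r2 → r6=43+43=86
MUL r0, r5, r6 → r0=8*86=688
SUB r2, r6, r0 → r2=86-688=-602
ADD r5, r1, #10 → r5=29+10=39
XOR r2, r1, #4 → r2=29^4=25
ADD r0, r5, r6 → r0=39+86=125
ADD r5, r0, r6 → r5=125+86=211
halt.

86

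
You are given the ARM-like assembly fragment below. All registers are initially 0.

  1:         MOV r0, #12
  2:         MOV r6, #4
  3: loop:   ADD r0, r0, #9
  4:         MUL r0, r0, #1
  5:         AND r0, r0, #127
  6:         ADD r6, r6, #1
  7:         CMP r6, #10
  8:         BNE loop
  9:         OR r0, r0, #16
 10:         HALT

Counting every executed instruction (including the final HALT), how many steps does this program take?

40

after MOV r0, #12: r0=12
after MOV r6, #4: r6=4
after ADD r0, r0, #9: r0=12+9=21
after MUL r0, r0, #1: r0=21*1=21
after AND r0, r0, #127: r0=21&127=21
after ADD r6, r6, #1: r6=4+1=5
CMP r6, #10  (cmp 5,10)
BNE loop: taken
after ADD r0, r0, #9: r0=21+9=30
after MUL r0, r0, #1: r0=30*1=30
after AND r0, r0, #127: r0=30&127=30
after ADD r6, r6, #1: r6=5+1=6
CMP r6, #10  (cmp 6,10)
BNE loop: taken
after ADD r0, r0, #9: r0=30+9=39
after MUL r0, r0, #1: r0=39*1=39
after AND r0, r0, #127: r0=39&127=39
after ADD r6, r6, #1: r6=6+1=7
CMP r6, #10  (cmp 7,10)
BNE loop: taken
after ADD r0, r0, #9: r0=39+9=48
after MUL r0, r0, #1: r0=48*1=48
after AND r0, r0, #127: r0=48&127=48
after ADD r6, r6, #1: r6=7+1=8
CMP r6, #10  (cmp 8,10)
BNE loop: taken
after ADD r0, r0, #9: r0=48+9=57
after MUL r0, r0, #1: r0=57*1=57
after AND r0, r0, #127: r0=57&127=57
after ADD r6, r6, #1: r6=8+1=9
CMP r6, #10  (cmp 9,10)
BNE loop: taken
after ADD r0, r0, #9: r0=57+9=66
after MUL r0, r0, #1: r0=66*1=66
after AND r0, r0, #127: r0=66&127=66
after ADD r6, r6, #1: r6=9+1=10
CMP r6, #10  (cmp 10,10)
BNE loop: not taken
after OR r0, r0, #16: r0=66|16=82
halt.
Total executed instructions: 40.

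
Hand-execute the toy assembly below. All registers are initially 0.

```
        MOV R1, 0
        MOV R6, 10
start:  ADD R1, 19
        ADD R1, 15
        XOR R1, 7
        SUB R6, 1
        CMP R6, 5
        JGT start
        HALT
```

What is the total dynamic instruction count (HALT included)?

33

MOV R1, 0 → R1=0
MOV R6, 10 → R6=10
ADD R1, 19 → R1=0+19=19
ADD R1, 15 → R1=19+15=34
XOR R1, 7 → R1=34^7=37
SUB R6, 1 → R6=10-1=9
CMP R6, 5  (cmp 9,5)
JGT start: taken
ADD R1, 19 → R1=37+19=56
ADD R1, 15 → R1=56+15=71
XOR R1, 7 → R1=71^7=64
SUB R6, 1 → R6=9-1=8
CMP R6, 5  (cmp 8,5)
JGT start: taken
ADD R1, 19 → R1=64+19=83
ADD R1, 15 → R1=83+15=98
XOR R1, 7 → R1=98^7=101
SUB R6, 1 → R6=8-1=7
CMP R6, 5  (cmp 7,5)
JGT start: taken
ADD R1, 19 → R1=101+19=120
ADD R1, 15 → R1=120+15=135
XOR R1, 7 → R1=135^7=128
SUB R6, 1 → R6=7-1=6
CMP R6, 5  (cmp 6,5)
JGT start: taken
ADD R1, 19 → R1=128+19=147
ADD R1, 15 → R1=147+15=162
XOR R1, 7 → R1=162^7=165
SUB R6, 1 → R6=6-1=5
CMP R6, 5  (cmp 5,5)
JGT start: not taken
halt.
Total executed instructions: 33.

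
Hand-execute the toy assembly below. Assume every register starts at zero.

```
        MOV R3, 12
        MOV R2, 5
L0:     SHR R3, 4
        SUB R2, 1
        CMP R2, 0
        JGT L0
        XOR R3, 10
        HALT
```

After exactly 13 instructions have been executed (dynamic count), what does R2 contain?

MOV R3, 12 → R3=12
MOV R2, 5 → R2=5
SHR R3, 4 → R3=12>>4=0
SUB R2, 1 → R2=5-1=4
CMP R2, 0  (cmp 4,0)
JGT L0: taken
SHR R3, 4 → R3=0>>4=0
SUB R2, 1 → R2=4-1=3
CMP R2, 0  (cmp 3,0)
JGT L0: taken
SHR R3, 4 → R3=0>>4=0
SUB R2, 1 → R2=3-1=2
CMP R2, 0  (cmp 2,0)
After step 13: R2 = 2.

2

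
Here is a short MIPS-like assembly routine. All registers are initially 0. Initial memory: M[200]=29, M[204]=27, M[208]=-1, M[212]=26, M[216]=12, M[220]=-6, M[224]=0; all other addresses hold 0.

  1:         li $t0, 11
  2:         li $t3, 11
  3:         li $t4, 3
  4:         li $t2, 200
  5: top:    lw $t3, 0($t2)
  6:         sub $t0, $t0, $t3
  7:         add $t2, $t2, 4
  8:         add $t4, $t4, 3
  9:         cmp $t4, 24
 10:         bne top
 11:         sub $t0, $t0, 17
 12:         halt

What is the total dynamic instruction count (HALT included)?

after li $t0, 11: $t0=11
after li $t3, 11: $t3=11
after li $t4, 3: $t4=3
after li $t2, 200: $t2=200
after lw $t3, 0($t2): $t3=M[200]=29
after sub $t0, $t0, $t3: $t0=11-29=-18
after add $t2, $t2, 4: $t2=200+4=204
after add $t4, $t4, 3: $t4=3+3=6
cmp $t4, 24  (cmp 6,24)
bne top: taken
after lw $t3, 0($t2): $t3=M[204]=27
after sub $t0, $t0, $t3: $t0=(-18)-27=-45
after add $t2, $t2, 4: $t2=204+4=208
after add $t4, $t4, 3: $t4=6+3=9
cmp $t4, 24  (cmp 9,24)
bne top: taken
after lw $t3, 0($t2): $t3=M[208]=-1
after sub $t0, $t0, $t3: $t0=(-45)-(-1)=-44
after add $t2, $t2, 4: $t2=208+4=212
after add $t4, $t4, 3: $t4=9+3=12
cmp $t4, 24  (cmp 12,24)
bne top: taken
after lw $t3, 0($t2): $t3=M[212]=26
after sub $t0, $t0, $t3: $t0=(-44)-26=-70
after add $t2, $t2, 4: $t2=212+4=216
after add $t4, $t4, 3: $t4=12+3=15
cmp $t4, 24  (cmp 15,24)
bne top: taken
after lw $t3, 0($t2): $t3=M[216]=12
after sub $t0, $t0, $t3: $t0=(-70)-12=-82
after add $t2, $t2, 4: $t2=216+4=220
after add $t4, $t4, 3: $t4=15+3=18
cmp $t4, 24  (cmp 18,24)
bne top: taken
after lw $t3, 0($t2): $t3=M[220]=-6
after sub $t0, $t0, $t3: $t0=(-82)-(-6)=-76
after add $t2, $t2, 4: $t2=220+4=224
after add $t4, $t4, 3: $t4=18+3=21
cmp $t4, 24  (cmp 21,24)
bne top: taken
after lw $t3, 0($t2): $t3=M[224]=0
after sub $t0, $t0, $t3: $t0=(-76)-0=-76
after add $t2, $t2, 4: $t2=224+4=228
after add $t4, $t4, 3: $t4=21+3=24
cmp $t4, 24  (cmp 24,24)
bne top: not taken
after sub $t0, $t0, 17: $t0=(-76)-17=-93
halt.
Total executed instructions: 48.

48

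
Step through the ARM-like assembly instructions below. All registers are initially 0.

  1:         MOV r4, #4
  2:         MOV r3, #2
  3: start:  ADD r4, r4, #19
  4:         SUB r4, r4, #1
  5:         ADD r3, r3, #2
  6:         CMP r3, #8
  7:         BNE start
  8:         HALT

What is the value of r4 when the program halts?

58

after MOV r4, #4: r4=4
after MOV r3, #2: r3=2
after ADD r4, r4, #19: r4=4+19=23
after SUB r4, r4, #1: r4=23-1=22
after ADD r3, r3, #2: r3=2+2=4
CMP r3, #8  (cmp 4,8)
BNE start: taken
after ADD r4, r4, #19: r4=22+19=41
after SUB r4, r4, #1: r4=41-1=40
after ADD r3, r3, #2: r3=4+2=6
CMP r3, #8  (cmp 6,8)
BNE start: taken
after ADD r4, r4, #19: r4=40+19=59
after SUB r4, r4, #1: r4=59-1=58
after ADD r3, r3, #2: r3=6+2=8
CMP r3, #8  (cmp 8,8)
BNE start: not taken
halt.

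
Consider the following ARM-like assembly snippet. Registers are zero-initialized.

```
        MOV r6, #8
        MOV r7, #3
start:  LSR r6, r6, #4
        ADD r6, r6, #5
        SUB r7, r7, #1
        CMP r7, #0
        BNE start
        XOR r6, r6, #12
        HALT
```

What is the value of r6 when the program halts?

after MOV r6, #8: r6=8
after MOV r7, #3: r7=3
after LSR r6, r6, #4: r6=8>>4=0
after ADD r6, r6, #5: r6=0+5=5
after SUB r7, r7, #1: r7=3-1=2
CMP r7, #0  (cmp 2,0)
BNE start: taken
after LSR r6, r6, #4: r6=5>>4=0
after ADD r6, r6, #5: r6=0+5=5
after SUB r7, r7, #1: r7=2-1=1
CMP r7, #0  (cmp 1,0)
BNE start: taken
after LSR r6, r6, #4: r6=5>>4=0
after ADD r6, r6, #5: r6=0+5=5
after SUB r7, r7, #1: r7=1-1=0
CMP r7, #0  (cmp 0,0)
BNE start: not taken
after XOR r6, r6, #12: r6=5^12=9
halt.

9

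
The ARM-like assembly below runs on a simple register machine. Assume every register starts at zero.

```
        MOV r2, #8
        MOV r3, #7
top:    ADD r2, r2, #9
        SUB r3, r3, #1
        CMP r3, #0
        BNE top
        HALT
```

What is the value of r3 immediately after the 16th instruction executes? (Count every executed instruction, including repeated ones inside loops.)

r2=8
r3=7
r2=8+9=17
r3=7-1=6
CMP r3, #0  (cmp 6,0)
BNE top: taken
r2=17+9=26
r3=6-1=5
CMP r3, #0  (cmp 5,0)
BNE top: taken
r2=26+9=35
r3=5-1=4
CMP r3, #0  (cmp 4,0)
BNE top: taken
r2=35+9=44
r3=4-1=3
After step 16: r3 = 3.

3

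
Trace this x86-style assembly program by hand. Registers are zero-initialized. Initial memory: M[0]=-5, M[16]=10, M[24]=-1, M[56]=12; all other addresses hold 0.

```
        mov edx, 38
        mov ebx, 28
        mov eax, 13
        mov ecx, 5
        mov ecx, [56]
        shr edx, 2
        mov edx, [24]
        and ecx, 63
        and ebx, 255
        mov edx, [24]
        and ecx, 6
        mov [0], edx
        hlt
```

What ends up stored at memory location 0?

after mov edx, 38: edx=38
after mov ebx, 28: ebx=28
after mov eax, 13: eax=13
after mov ecx, 5: ecx=5
after mov ecx, [56]: ecx=M[56]=12
after shr edx, 2: edx=38>>2=9
after mov edx, [24]: edx=M[24]=-1
after and ecx, 63: ecx=12&63=12
after and ebx, 255: ebx=28&255=28
after mov edx, [24]: edx=M[24]=-1
after and ecx, 6: ecx=12&6=4
mov [0], edx → M[0]=-1
halt.

-1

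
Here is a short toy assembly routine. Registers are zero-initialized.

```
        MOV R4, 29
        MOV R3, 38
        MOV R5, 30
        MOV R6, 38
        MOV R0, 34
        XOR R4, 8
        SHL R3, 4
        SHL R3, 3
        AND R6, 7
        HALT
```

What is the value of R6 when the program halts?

6

MOV R4, 29 → R4=29
MOV R3, 38 → R3=38
MOV R5, 30 → R5=30
MOV R6, 38 → R6=38
MOV R0, 34 → R0=34
XOR R4, 8 → R4=29^8=21
SHL R3, 4 → R3=38<<4=608
SHL R3, 3 → R3=608<<3=4864
AND R6, 7 → R6=38&7=6
halt.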